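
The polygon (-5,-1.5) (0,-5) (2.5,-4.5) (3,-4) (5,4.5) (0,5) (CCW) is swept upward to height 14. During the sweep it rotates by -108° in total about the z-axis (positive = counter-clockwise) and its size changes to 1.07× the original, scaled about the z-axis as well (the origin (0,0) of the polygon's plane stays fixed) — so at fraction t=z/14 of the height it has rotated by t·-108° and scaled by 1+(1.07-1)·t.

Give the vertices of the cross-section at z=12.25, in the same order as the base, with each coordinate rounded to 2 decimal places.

t = z/height = 12.25/14 = 0.875
s = 1 + (scale-1)·z/height = 1 + (1.07-1)·12.25/14 = 1.061250
θ = twist·z/height = -108°·12.25/14 = -94.5000° = -1.649336 rad
cos θ = -0.078459, sin θ = -0.996917 (intermediates below are computed at full precision and shown rounded to 5 d.p.)
v1: (-5,-1.5) → rotate → (-1.10308,5.10228) → ×s → (-1.17064,5.41479) → (-1.17,5.41)
v2: (0,-5) → rotate → (-4.98459,0.39230) → ×s → (-5.28989,0.41632) → (-5.29,0.42)
v3: (2.5,-4.5) → rotate → (-4.68228,-2.13923) → ×s → (-4.96907,-2.27026) → (-4.97,-2.27)
v4: (3,-4) → rotate → (-4.22305,-2.67692) → ×s → (-4.48171,-2.84088) → (-4.48,-2.84)
v5: (5,4.5) → rotate → (4.09383,-5.33765) → ×s → (4.34458,-5.66458) → (4.34,-5.66)
v6: (0,5) → rotate → (4.98459,-0.39230) → ×s → (5.28989,-0.41632) → (5.29,-0.42)

Cross-section at z=12.25: (-1.17,5.41) (-5.29,0.42) (-4.97,-2.27) (-4.48,-2.84) (4.34,-5.66) (5.29,-0.42)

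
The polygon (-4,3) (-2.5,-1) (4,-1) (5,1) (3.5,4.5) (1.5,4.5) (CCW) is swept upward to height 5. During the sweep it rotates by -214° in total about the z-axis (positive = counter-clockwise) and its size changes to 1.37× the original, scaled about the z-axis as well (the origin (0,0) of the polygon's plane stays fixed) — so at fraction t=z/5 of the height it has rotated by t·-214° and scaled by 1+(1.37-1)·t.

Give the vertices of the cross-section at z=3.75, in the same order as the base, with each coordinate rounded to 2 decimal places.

Cross-section at z=3.75: (6.10,-1.91) (2.58,2.27) (-5.24,-0.50) (-5.59,-3.34) (-2.30,-6.91) (0.11,-6.06)

t = z/height = 3.75/5 = 0.75
s = 1 + (scale-1)·z/height = 1 + (1.37-1)·3.75/5 = 1.277500
θ = twist·z/height = -214°·3.75/5 = -160.5000° = -2.801253 rad
cos θ = -0.942641, sin θ = -0.333807 (intermediates below are computed at full precision and shown rounded to 5 d.p.)
v1: (-4,3) → rotate → (4.77199,-1.49270) → ×s → (6.09621,-1.90692) → (6.10,-1.91)
v2: (-2.5,-1) → rotate → (2.02280,1.77716) → ×s → (2.58412,2.27032) → (2.58,2.27)
v3: (4,-1) → rotate → (-4.10437,-0.39259) → ×s → (-5.24334,-0.50153) → (-5.24,-0.50)
v4: (5,1) → rotate → (-4.37940,-2.61168) → ×s → (-5.59468,-3.33642) → (-5.59,-3.34)
v5: (3.5,4.5) → rotate → (-1.79711,-5.41021) → ×s → (-2.29581,-6.91154) → (-2.30,-6.91)
v6: (1.5,4.5) → rotate → (0.08817,-4.74260) → ×s → (0.11264,-6.05867) → (0.11,-6.06)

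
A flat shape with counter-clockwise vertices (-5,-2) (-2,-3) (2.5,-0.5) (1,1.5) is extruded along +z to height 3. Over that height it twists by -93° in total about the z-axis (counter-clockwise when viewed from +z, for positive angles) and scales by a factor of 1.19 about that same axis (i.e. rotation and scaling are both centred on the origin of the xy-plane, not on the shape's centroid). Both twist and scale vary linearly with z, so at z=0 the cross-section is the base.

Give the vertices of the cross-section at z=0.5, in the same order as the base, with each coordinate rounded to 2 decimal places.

t = z/height = 0.5/3 = 0.166667
s = 1 + (scale-1)·z/height = 1 + (1.19-1)·0.5/3 = 1.031667
θ = twist·z/height = -93°·0.5/3 = -15.5000° = -0.270526 rad
cos θ = 0.963630, sin θ = -0.267238 (intermediates below are computed at full precision and shown rounded to 5 d.p.)
v1: (-5,-2) → rotate → (-5.35263,-0.59107) → ×s → (-5.52213,-0.60979) → (-5.52,-0.61)
v2: (-2,-3) → rotate → (-2.72898,-2.35641) → ×s → (-2.81539,-2.43103) → (-2.82,-2.43)
v3: (2.5,-0.5) → rotate → (2.27546,-1.14991) → ×s → (2.34751,-1.18633) → (2.35,-1.19)
v4: (1,1.5) → rotate → (1.36449,1.17821) → ×s → (1.40770,1.21552) → (1.41,1.22)

Cross-section at z=0.5: (-5.52,-0.61) (-2.82,-2.43) (2.35,-1.19) (1.41,1.22)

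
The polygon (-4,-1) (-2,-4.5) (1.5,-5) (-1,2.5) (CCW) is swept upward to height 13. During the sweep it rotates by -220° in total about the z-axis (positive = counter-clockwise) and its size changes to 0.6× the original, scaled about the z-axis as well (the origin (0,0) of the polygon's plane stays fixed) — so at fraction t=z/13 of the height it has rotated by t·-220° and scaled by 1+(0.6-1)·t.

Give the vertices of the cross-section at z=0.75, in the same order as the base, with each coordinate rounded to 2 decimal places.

t = z/height = 0.75/13 = 0.0576923
s = 1 + (scale-1)·z/height = 1 + (0.6-1)·0.75/13 = 0.976923
θ = twist·z/height = -220°·0.75/13 = -12.6923° = -0.221523 rad
cos θ = 0.975564, sin θ = -0.219715 (intermediates below are computed at full precision and shown rounded to 5 d.p.)
v1: (-4,-1) → rotate → (-4.12197,-0.09670) → ×s → (-4.02685,-0.09447) → (-4.03,-0.09)
v2: (-2,-4.5) → rotate → (-2.93985,-3.95061) → ×s → (-2.87200,-3.85944) → (-2.87,-3.86)
v3: (1.5,-5) → rotate → (0.36477,-5.20739) → ×s → (0.35635,-5.08722) → (0.36,-5.09)
v4: (-1,2.5) → rotate → (-0.42628,2.65863) → ×s → (-0.41644,2.59727) → (-0.42,2.60)

Cross-section at z=0.75: (-4.03,-0.09) (-2.87,-3.86) (0.36,-5.09) (-0.42,2.60)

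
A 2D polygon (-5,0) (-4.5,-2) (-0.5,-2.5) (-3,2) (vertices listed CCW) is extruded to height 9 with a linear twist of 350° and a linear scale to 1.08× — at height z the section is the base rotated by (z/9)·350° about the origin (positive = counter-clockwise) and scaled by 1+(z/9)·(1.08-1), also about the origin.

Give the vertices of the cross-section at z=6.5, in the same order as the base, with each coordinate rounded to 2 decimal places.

t = z/height = 6.5/9 = 0.722222
s = 1 + (scale-1)·z/height = 1 + (1.08-1)·6.5/9 = 1.057778
θ = twist·z/height = 350°·6.5/9 = 252.7778° = 4.411804 rad
cos θ = -0.296079, sin θ = -0.955164 (intermediates below are computed at full precision and shown rounded to 5 d.p.)
v1: (-5,0) → rotate → (1.48039,4.77582) → ×s → (1.56593,5.05175) → (1.57,5.05)
v2: (-4.5,-2) → rotate → (-0.57797,4.89039) → ×s → (-0.61137,5.17295) → (-0.61,5.17)
v3: (-0.5,-2.5) → rotate → (-2.23987,1.21778) → ×s → (-2.36928,1.28814) → (-2.37,1.29)
v4: (-3,2) → rotate → (2.79856,2.27333) → ×s → (2.96026,2.40468) → (2.96,2.40)

Cross-section at z=6.5: (1.57,5.05) (-0.61,5.17) (-2.37,1.29) (2.96,2.40)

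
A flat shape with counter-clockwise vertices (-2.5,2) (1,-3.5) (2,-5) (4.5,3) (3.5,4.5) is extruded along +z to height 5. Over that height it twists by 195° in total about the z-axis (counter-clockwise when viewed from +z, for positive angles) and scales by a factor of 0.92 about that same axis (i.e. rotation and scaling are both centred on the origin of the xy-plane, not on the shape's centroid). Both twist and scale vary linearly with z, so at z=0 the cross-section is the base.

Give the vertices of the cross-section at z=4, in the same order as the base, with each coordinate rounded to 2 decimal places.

t = z/height = 4/5 = 0.8
s = 1 + (scale-1)·z/height = 1 + (0.92-1)·4/5 = 0.936000
θ = twist·z/height = 195°·4/5 = 156.0000° = 2.722714 rad
cos θ = -0.913545, sin θ = 0.406737 (intermediates below are computed at full precision and shown rounded to 5 d.p.)
v1: (-2.5,2) → rotate → (1.47039,-2.84393) → ×s → (1.37629,-2.66192) → (1.38,-2.66)
v2: (1,-3.5) → rotate → (0.51003,3.60415) → ×s → (0.47739,3.37348) → (0.48,3.37)
v3: (2,-5) → rotate → (0.20659,5.38120) → ×s → (0.19337,5.03680) → (0.19,5.04)
v4: (4.5,3) → rotate → (-5.33116,-0.91032) → ×s → (-4.98997,-0.85206) → (-4.99,-0.85)
v5: (3.5,4.5) → rotate → (-5.02772,-2.68738) → ×s → (-4.70595,-2.51538) → (-4.71,-2.52)

Cross-section at z=4: (1.38,-2.66) (0.48,3.37) (0.19,5.04) (-4.99,-0.85) (-4.71,-2.52)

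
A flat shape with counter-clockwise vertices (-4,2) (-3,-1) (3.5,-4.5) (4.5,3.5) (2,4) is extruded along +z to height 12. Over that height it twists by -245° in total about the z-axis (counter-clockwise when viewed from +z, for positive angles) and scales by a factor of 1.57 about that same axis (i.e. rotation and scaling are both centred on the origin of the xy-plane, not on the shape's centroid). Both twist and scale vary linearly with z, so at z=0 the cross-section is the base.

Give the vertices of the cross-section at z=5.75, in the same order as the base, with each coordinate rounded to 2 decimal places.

Cross-section at z=5.75: (4.60,3.35) (0.63,3.98) (-7.14,-1.32) (1.32,-7.14) (3.35,-4.60)

t = z/height = 5.75/12 = 0.479167
s = 1 + (scale-1)·z/height = 1 + (1.57-1)·5.75/12 = 1.273125
θ = twist·z/height = -245°·5.75/12 = -117.3958° = -2.048944 rad
cos θ = -0.460135, sin θ = -0.887849 (intermediates below are computed at full precision and shown rounded to 5 d.p.)
v1: (-4,2) → rotate → (3.61624,2.63112) → ×s → (4.60392,3.34975) → (4.60,3.35)
v2: (-3,-1) → rotate → (0.49256,3.12368) → ×s → (0.62709,3.97684) → (0.63,3.98)
v3: (3.5,-4.5) → rotate → (-5.60579,-1.03686) → ×s → (-7.13688,-1.32006) → (-7.14,-1.32)
v4: (4.5,3.5) → rotate → (1.03686,-5.60579) → ×s → (1.32006,-7.13688) → (1.32,-7.14)
v5: (2,4) → rotate → (2.63112,-3.61624) → ×s → (3.34975,-4.60392) → (3.35,-4.60)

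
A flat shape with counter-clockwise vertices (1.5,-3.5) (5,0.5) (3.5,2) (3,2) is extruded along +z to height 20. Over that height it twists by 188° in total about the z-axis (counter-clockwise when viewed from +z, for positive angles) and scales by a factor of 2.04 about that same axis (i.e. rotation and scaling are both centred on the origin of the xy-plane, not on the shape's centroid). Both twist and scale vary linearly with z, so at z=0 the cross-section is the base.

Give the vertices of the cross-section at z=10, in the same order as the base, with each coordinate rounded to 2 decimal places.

Cross-section at z=10: (5.15,2.65) (-1.29,7.53) (-3.40,5.09) (-3.35,4.34)

t = z/height = 10/20 = 0.5
s = 1 + (scale-1)·z/height = 1 + (2.04-1)·10/20 = 1.520000
θ = twist·z/height = 188°·10/20 = 94.0000° = 1.640609 rad
cos θ = -0.069756, sin θ = 0.997564 (intermediates below are computed at full precision and shown rounded to 5 d.p.)
v1: (1.5,-3.5) → rotate → (3.38684,1.74049) → ×s → (5.14800,2.64555) → (5.15,2.65)
v2: (5,0.5) → rotate → (-0.84756,4.95294) → ×s → (-1.28830,7.52847) → (-1.29,7.53)
v3: (3.5,2) → rotate → (-2.23928,3.35196) → ×s → (-3.40370,5.09498) → (-3.40,5.09)
v4: (3,2) → rotate → (-2.20440,2.85318) → ×s → (-3.35068,4.33683) → (-3.35,4.34)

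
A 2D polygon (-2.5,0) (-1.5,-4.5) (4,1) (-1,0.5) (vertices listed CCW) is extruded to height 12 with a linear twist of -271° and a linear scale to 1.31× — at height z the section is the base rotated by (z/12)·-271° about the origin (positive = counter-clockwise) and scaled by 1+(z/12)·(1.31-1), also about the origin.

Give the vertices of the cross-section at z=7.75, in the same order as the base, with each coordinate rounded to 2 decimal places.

Cross-section at z=7.75: (2.99,0.26) (1.32,5.54) (-4.68,-1.61) (1.25,-0.49)

t = z/height = 7.75/12 = 0.645833
s = 1 + (scale-1)·z/height = 1 + (1.31-1)·7.75/12 = 1.200208
θ = twist·z/height = -271°·7.75/12 = -175.0208° = -3.054690 rad
cos θ = -0.996226, sin θ = -0.086794 (intermediates below are computed at full precision and shown rounded to 5 d.p.)
v1: (-2.5,0) → rotate → (2.49057,0.21698) → ×s → (2.98920,0.26043) → (2.99,0.26)
v2: (-1.5,-4.5) → rotate → (1.10377,4.61321) → ×s → (1.32475,5.53681) → (1.32,5.54)
v3: (4,1) → rotate → (-3.89811,-1.34340) → ×s → (-4.67855,-1.61236) → (-4.68,-1.61)
v4: (-1,0.5) → rotate → (1.03962,-0.41132) → ×s → (1.24776,-0.49367) → (1.25,-0.49)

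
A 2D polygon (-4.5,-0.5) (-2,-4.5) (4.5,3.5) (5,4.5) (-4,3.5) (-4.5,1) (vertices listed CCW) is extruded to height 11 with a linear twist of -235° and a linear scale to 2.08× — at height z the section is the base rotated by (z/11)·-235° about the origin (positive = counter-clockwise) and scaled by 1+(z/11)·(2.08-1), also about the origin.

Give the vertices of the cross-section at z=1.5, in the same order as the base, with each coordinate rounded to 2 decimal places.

Cross-section at z=1.5: (-4.68,2.25) (-4.68,-3.16) (6.51,0.66) (7.60,1.33) (-1.76,5.84) (-3.77,3.71)

t = z/height = 1.5/11 = 0.136364
s = 1 + (scale-1)·z/height = 1 + (2.08-1)·1.5/11 = 1.147273
θ = twist·z/height = -235°·1.5/11 = -32.0455° = -0.559299 rad
cos θ = 0.847627, sin θ = -0.530592 (intermediates below are computed at full precision and shown rounded to 5 d.p.)
v1: (-4.5,-0.5) → rotate → (-4.07962,1.96385) → ×s → (-4.68044,2.25307) → (-4.68,2.25)
v2: (-2,-4.5) → rotate → (-4.08292,-2.75314) → ×s → (-4.68422,-3.15860) → (-4.68,-3.16)
v3: (4.5,3.5) → rotate → (5.67140,0.57903) → ×s → (6.50664,0.66431) → (6.51,0.66)
v4: (5,4.5) → rotate → (6.62580,1.16136) → ×s → (7.60160,1.33240) → (7.60,1.33)
v5: (-4,3.5) → rotate → (-1.53344,5.08906) → ×s → (-1.75927,5.83854) → (-1.76,5.84)
v6: (-4.5,1) → rotate → (-3.28373,3.23529) → ×s → (-3.76734,3.71176) → (-3.77,3.71)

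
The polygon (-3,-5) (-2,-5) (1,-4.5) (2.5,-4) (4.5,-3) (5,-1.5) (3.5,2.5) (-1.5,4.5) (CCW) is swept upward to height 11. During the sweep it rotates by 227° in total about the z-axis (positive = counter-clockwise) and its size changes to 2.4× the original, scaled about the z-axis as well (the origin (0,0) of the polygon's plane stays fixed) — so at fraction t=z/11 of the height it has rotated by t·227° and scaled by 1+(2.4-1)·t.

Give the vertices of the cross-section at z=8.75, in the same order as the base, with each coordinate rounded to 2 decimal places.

Cross-section at z=8.75: (6.24,10.63) (4.12,10.61) (-2.21,9.49) (-5.37,8.40) (-9.57,6.25) (-10.60,3.07) (-7.34,-5.36) (3.26,-9.48)

t = z/height = 8.75/11 = 0.795455
s = 1 + (scale-1)·z/height = 1 + (2.4-1)·8.75/11 = 2.113636
θ = twist·z/height = 227°·8.75/11 = 180.5682° = 3.151509 rad
cos θ = -0.999951, sin θ = -0.009916 (intermediates below are computed at full precision and shown rounded to 5 d.p.)
v1: (-3,-5) → rotate → (2.95027,5.02950) → ×s → (6.23580,10.63054) → (6.24,10.63)
v2: (-2,-5) → rotate → (1.95032,5.01959) → ×s → (4.12227,10.60958) → (4.12,10.61)
v3: (1,-4.5) → rotate → (-1.04457,4.48986) → ×s → (-2.20785,9.48994) → (-2.21,9.49)
v4: (2.5,-4) → rotate → (-2.53954,3.97501) → ×s → (-5.36767,8.40173) → (-5.37,8.40)
v5: (4.5,-3) → rotate → (-4.52953,2.95523) → ×s → (-9.57378,6.24628) → (-9.57,6.25)
v6: (5,-1.5) → rotate → (-5.01463,1.45034) → ×s → (-10.59910,3.06550) → (-10.60,3.07)
v7: (3.5,2.5) → rotate → (-3.47504,-2.53458) → ×s → (-7.34496,-5.35719) → (-7.34,-5.36)
v8: (-1.5,4.5) → rotate → (1.54455,-4.48490) → ×s → (3.26462,-9.47946) → (3.26,-9.48)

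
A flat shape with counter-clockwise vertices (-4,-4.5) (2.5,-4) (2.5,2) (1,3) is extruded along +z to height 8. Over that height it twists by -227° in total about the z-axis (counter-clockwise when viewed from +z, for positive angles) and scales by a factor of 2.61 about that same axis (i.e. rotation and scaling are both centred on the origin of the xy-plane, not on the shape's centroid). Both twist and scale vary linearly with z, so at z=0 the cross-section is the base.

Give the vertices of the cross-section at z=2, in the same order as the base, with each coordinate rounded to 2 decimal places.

Cross-section at z=2: (-8.35,1.23) (-2.77,-6.01) (4.27,-1.39) (4.29,1.13)

t = z/height = 2/8 = 0.25
s = 1 + (scale-1)·z/height = 1 + (2.61-1)·2/8 = 1.402500
θ = twist·z/height = -227°·2/8 = -56.7500° = -0.990474 rad
cos θ = 0.548293, sin θ = -0.836286 (intermediates below are computed at full precision and shown rounded to 5 d.p.)
v1: (-4,-4.5) → rotate → (-5.95646,0.87783) → ×s → (-8.35394,1.23115) → (-8.35,1.23)
v2: (2.5,-4) → rotate → (-1.97441,-4.28389) → ×s → (-2.76911,-6.00815) → (-2.77,-6.01)
v3: (2.5,2) → rotate → (3.04331,-0.99413) → ×s → (4.26824,-1.39427) → (4.27,-1.39)
v4: (1,3) → rotate → (3.05715,0.80859) → ×s → (4.28766,1.13405) → (4.29,1.13)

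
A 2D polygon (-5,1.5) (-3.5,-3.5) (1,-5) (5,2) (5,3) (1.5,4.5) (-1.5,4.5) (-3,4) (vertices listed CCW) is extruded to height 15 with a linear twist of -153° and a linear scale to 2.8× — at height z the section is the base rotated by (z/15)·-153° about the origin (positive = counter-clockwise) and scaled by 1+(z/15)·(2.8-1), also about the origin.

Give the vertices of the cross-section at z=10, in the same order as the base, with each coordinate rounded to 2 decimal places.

t = z/height = 10/15 = 0.666667
s = 1 + (scale-1)·z/height = 1 + (2.8-1)·10/15 = 2.200000
θ = twist·z/height = -153°·10/15 = -102.0000° = -1.780236 rad
cos θ = -0.207912, sin θ = -0.978148 (intermediates below are computed at full precision and shown rounded to 5 d.p.)
v1: (-5,1.5) → rotate → (2.50678,4.57887) → ×s → (5.51492,10.07352) → (5.51,10.07)
v2: (-3.5,-3.5) → rotate → (-2.69583,4.15121) → ×s → (-5.93082,9.13266) → (-5.93,9.13)
v3: (1,-5) → rotate → (-5.09865,0.06141) → ×s → (-11.21703,0.13510) → (-11.22,0.14)
v4: (5,2) → rotate → (0.91674,-5.30656) → ×s → (2.01682,-11.67444) → (2.02,-11.67)
v5: (5,3) → rotate → (1.89488,-5.51447) → ×s → (4.16875,-12.13184) → (4.17,-12.13)
v6: (1.5,4.5) → rotate → (4.08980,-2.40282) → ×s → (8.99755,-5.28621) → (9.00,-5.29)
v7: (-1.5,4.5) → rotate → (4.71353,0.53162) → ×s → (10.36977,1.16956) → (10.37,1.17)
v8: (-3,4) → rotate → (4.53633,2.10280) → ×s → (9.97992,4.62615) → (9.98,4.63)

Cross-section at z=10: (5.51,10.07) (-5.93,9.13) (-11.22,0.14) (2.02,-11.67) (4.17,-12.13) (9.00,-5.29) (10.37,1.17) (9.98,4.63)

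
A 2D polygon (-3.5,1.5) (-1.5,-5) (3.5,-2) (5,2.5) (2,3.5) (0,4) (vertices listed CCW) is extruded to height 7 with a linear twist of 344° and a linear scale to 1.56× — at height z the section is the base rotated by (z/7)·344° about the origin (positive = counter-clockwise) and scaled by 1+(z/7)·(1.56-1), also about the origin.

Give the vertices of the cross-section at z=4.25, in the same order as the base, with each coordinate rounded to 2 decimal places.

Cross-section at z=4.25: (5.08,0.50) (-1.47,6.84) (-5.40,0.08) (-4.25,-6.17) (-0.08,-5.40) (2.59,-4.69)

t = z/height = 4.25/7 = 0.607143
s = 1 + (scale-1)·z/height = 1 + (1.56-1)·4.25/7 = 1.340000
θ = twist·z/height = 344°·4.25/7 = 208.8571° = 3.645245 rad
cos θ = -0.875826, sin θ = -0.482627 (intermediates below are computed at full precision and shown rounded to 5 d.p.)
v1: (-3.5,1.5) → rotate → (3.78933,0.37546) → ×s → (5.07770,0.50311) → (5.08,0.50)
v2: (-1.5,-5) → rotate → (-1.09940,5.10307) → ×s → (-1.47319,6.83811) → (-1.47,6.84)
v3: (3.5,-2) → rotate → (-4.03065,0.06246) → ×s → (-5.40106,0.08369) → (-5.40,0.08)
v4: (5,2.5) → rotate → (-3.17256,-4.60270) → ×s → (-4.25123,-6.16762) → (-4.25,-6.17)
v5: (2,3.5) → rotate → (-0.06246,-4.03065) → ×s → (-0.08369,-5.40106) → (-0.08,-5.40)
v6: (0,4) → rotate → (1.93051,-3.50330) → ×s → (2.58688,-4.69443) → (2.59,-4.69)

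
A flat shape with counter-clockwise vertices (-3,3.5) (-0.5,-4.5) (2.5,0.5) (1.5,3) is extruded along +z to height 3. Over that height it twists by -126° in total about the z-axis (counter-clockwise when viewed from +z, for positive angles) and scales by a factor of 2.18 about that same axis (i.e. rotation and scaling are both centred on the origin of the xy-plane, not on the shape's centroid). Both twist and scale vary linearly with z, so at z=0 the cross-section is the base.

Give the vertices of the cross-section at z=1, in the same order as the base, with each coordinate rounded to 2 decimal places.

t = z/height = 1/3 = 0.333333
s = 1 + (scale-1)·z/height = 1 + (2.18-1)·1/3 = 1.393333
θ = twist·z/height = -126°·1/3 = -42.0000° = -0.733038 rad
cos θ = 0.743145, sin θ = -0.669131 (intermediates below are computed at full precision and shown rounded to 5 d.p.)
v1: (-3,3.5) → rotate → (0.11252,4.60840) → ×s → (0.15678,6.42104) → (0.16,6.42)
v2: (-0.5,-4.5) → rotate → (-3.38266,-3.00959) → ×s → (-4.71317,-4.19336) → (-4.71,-4.19)
v3: (2.5,0.5) → rotate → (2.19243,-1.30125) → ×s → (3.05478,-1.81308) → (3.05,-1.81)
v4: (1.5,3) → rotate → (3.12211,1.22574) → ×s → (4.35014,1.70786) → (4.35,1.71)

Cross-section at z=1: (0.16,6.42) (-4.71,-4.19) (3.05,-1.81) (4.35,1.71)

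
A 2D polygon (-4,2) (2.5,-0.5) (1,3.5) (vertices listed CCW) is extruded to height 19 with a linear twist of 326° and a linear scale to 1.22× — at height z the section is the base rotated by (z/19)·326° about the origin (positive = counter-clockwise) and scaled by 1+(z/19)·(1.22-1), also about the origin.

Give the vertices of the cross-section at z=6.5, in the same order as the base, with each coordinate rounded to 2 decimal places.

t = z/height = 6.5/19 = 0.342105
s = 1 + (scale-1)·z/height = 1 + (1.22-1)·6.5/19 = 1.075263
θ = twist·z/height = 326°·6.5/19 = 111.5263° = 1.946501 rad
cos θ = -0.366929, sin θ = 0.930249 (intermediates below are computed at full precision and shown rounded to 5 d.p.)
v1: (-4,2) → rotate → (-0.39278,-4.45485) → ×s → (-0.42235,-4.79014) → (-0.42,-4.79)
v2: (2.5,-0.5) → rotate → (-0.45220,2.50909) → ×s → (-0.48623,2.69793) → (-0.49,2.70)
v3: (1,3.5) → rotate → (-3.62280,-0.35400) → ×s → (-3.89546,-0.38064) → (-3.90,-0.38)

Cross-section at z=6.5: (-0.42,-4.79) (-0.49,2.70) (-3.90,-0.38)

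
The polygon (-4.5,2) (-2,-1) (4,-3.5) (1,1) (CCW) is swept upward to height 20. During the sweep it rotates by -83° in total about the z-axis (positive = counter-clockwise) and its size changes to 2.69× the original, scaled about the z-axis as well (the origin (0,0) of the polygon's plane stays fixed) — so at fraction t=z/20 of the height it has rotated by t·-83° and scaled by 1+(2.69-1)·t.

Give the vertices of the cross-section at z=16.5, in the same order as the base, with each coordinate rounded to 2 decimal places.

Cross-section at z=16.5: (0.50,11.78) (-3.98,3.58) (-4.28,-11.98) (3.11,-1.35)

t = z/height = 16.5/20 = 0.825
s = 1 + (scale-1)·z/height = 1 + (2.69-1)·16.5/20 = 2.394250
θ = twist·z/height = -83°·16.5/20 = -68.4750° = -1.195114 rad
cos θ = 0.366907, sin θ = -0.930258 (intermediates below are computed at full precision and shown rounded to 5 d.p.)
v1: (-4.5,2) → rotate → (0.20943,4.91997) → ×s → (0.50143,11.77965) → (0.50,11.78)
v2: (-2,-1) → rotate → (-1.66407,1.49361) → ×s → (-3.98420,3.57607) → (-3.98,3.58)
v3: (4,-3.5) → rotate → (-1.78827,-5.00521) → ×s → (-4.28157,-11.98371) → (-4.28,-11.98)
v4: (1,1) → rotate → (1.29716,-0.56335) → ×s → (3.10574,-1.34880) → (3.11,-1.35)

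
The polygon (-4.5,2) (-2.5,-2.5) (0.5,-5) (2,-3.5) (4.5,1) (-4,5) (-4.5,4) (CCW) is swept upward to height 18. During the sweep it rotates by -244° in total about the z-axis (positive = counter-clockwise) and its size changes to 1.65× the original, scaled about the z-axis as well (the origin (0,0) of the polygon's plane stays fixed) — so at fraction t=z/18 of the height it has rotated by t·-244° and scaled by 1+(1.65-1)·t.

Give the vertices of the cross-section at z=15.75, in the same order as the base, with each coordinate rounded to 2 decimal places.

t = z/height = 15.75/18 = 0.875
s = 1 + (scale-1)·z/height = 1 + (1.65-1)·15.75/18 = 1.568750
θ = twist·z/height = -244°·15.75/18 = -213.5000° = -3.726278 rad
cos θ = -0.833886, sin θ = 0.551937 (intermediates below are computed at full precision and shown rounded to 5 d.p.)
v1: (-4.5,2) → rotate → (2.64861,-4.15149) → ×s → (4.15501,-6.51265) → (4.16,-6.51)
v2: (-2.5,-2.5) → rotate → (3.46456,0.70487) → ×s → (5.43502,1.10577) → (5.44,1.11)
v3: (0.5,-5) → rotate → (2.34274,4.44540) → ×s → (3.67518,6.97372) → (3.68,6.97)
v4: (2,-3.5) → rotate → (0.26401,4.02247) → ×s → (0.41416,6.31026) → (0.41,6.31)
v5: (4.5,1) → rotate → (-4.30442,1.64983) → ×s → (-6.75256,2.58817) → (-6.75,2.59)
v6: (-4,5) → rotate → (0.57586,-6.37718) → ×s → (0.90338,-10.00420) → (0.90,-10.00)
v7: (-4.5,4) → rotate → (1.54474,-5.81926) → ×s → (2.42331,-9.12896) → (2.42,-9.13)

Cross-section at z=15.75: (4.16,-6.51) (5.44,1.11) (3.68,6.97) (0.41,6.31) (-6.75,2.59) (0.90,-10.00) (2.42,-9.13)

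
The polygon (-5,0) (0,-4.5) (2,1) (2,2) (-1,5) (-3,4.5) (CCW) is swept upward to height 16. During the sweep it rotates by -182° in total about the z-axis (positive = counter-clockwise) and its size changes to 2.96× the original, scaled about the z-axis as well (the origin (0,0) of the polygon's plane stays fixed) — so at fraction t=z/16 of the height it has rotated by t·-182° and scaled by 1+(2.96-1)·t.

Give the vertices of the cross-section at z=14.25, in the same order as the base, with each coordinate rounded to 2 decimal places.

t = z/height = 14.25/16 = 0.890625
s = 1 + (scale-1)·z/height = 1 + (2.96-1)·14.25/16 = 2.745625
θ = twist·z/height = -182°·14.25/16 = -162.0938° = -2.829070 rad
cos θ = -0.951561, sin θ = -0.307460 (intermediates below are computed at full precision and shown rounded to 5 d.p.)
v1: (-5,0) → rotate → (4.75780,1.53730) → ×s → (13.06315,4.22086) → (13.06,4.22)
v2: (0,-4.5) → rotate → (-1.38357,4.28202) → ×s → (-3.79877,11.75683) → (-3.80,11.76)
v3: (2,1) → rotate → (-1.59566,-1.56648) → ×s → (-4.38109,-4.30097) → (-4.38,-4.30)
v4: (2,2) → rotate → (-1.28820,-2.51804) → ×s → (-3.53692,-6.91360) → (-3.54,-6.91)
v5: (-1,5) → rotate → (2.48886,-4.45034) → ×s → (6.83348,-12.21898) → (6.83,-12.22)
v6: (-3,4.5) → rotate → (4.23825,-3.35964) → ×s → (11.63666,-9.22432) → (11.64,-9.22)

Cross-section at z=14.25: (13.06,4.22) (-3.80,11.76) (-4.38,-4.30) (-3.54,-6.91) (6.83,-12.22) (11.64,-9.22)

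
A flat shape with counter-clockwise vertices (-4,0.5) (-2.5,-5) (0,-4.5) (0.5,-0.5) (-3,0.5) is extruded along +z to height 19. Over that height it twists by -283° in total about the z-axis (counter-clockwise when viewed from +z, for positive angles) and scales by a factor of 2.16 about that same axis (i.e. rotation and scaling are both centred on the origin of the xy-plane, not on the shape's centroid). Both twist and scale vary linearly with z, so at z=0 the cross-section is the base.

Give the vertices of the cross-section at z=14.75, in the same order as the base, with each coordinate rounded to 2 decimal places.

Cross-section at z=14.75: (5.24,-5.59) (9.73,4.28) (5.46,6.58) (-0.12,1.34) (3.78,-4.37)

t = z/height = 14.75/19 = 0.776316
s = 1 + (scale-1)·z/height = 1 + (2.16-1)·14.75/19 = 1.900526
θ = twist·z/height = -283°·14.75/19 = -219.6974° = -3.834442 rad
cos θ = -0.769429, sin θ = 0.638732 (intermediates below are computed at full precision and shown rounded to 5 d.p.)
v1: (-4,0.5) → rotate → (2.75835,-2.93964) → ×s → (5.24232,-5.58687) → (5.24,-5.59)
v2: (-2.5,-5) → rotate → (5.11723,2.25031) → ×s → (9.72544,4.27678) → (9.73,4.28)
v3: (0,-4.5) → rotate → (2.87430,3.46243) → ×s → (5.46268,6.58044) → (5.46,6.58)
v4: (0.5,-0.5) → rotate → (-0.06535,0.70408) → ×s → (-0.12420,1.33812) → (-0.12,1.34)
v5: (-3,0.5) → rotate → (1.98892,-2.30091) → ×s → (3.78000,-4.37294) → (3.78,-4.37)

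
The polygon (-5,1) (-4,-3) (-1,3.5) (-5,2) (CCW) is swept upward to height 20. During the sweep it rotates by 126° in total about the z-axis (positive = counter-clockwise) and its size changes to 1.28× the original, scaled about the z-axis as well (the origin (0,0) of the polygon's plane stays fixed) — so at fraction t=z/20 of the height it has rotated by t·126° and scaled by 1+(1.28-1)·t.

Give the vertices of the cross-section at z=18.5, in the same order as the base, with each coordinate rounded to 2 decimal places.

t = z/height = 18.5/20 = 0.925
s = 1 + (scale-1)·z/height = 1 + (1.28-1)·18.5/20 = 1.259000
θ = twist·z/height = 126°·18.5/20 = 116.5500° = 2.034181 rad
cos θ = -0.446979, sin θ = 0.894545 (intermediates below are computed at full precision and shown rounded to 5 d.p.)
v1: (-5,1) → rotate → (1.34035,-4.91970) → ×s → (1.68750,-6.19390) → (1.69,-6.19)
v2: (-4,-3) → rotate → (4.47155,-2.23724) → ×s → (5.62968,-2.81669) → (5.63,-2.82)
v3: (-1,3.5) → rotate → (-2.68393,-2.45897) → ×s → (-3.37906,-3.09584) → (-3.38,-3.10)
v4: (-5,2) → rotate → (0.44580,-5.36668) → ×s → (0.56127,-6.75665) → (0.56,-6.76)

Cross-section at z=18.5: (1.69,-6.19) (5.63,-2.82) (-3.38,-3.10) (0.56,-6.76)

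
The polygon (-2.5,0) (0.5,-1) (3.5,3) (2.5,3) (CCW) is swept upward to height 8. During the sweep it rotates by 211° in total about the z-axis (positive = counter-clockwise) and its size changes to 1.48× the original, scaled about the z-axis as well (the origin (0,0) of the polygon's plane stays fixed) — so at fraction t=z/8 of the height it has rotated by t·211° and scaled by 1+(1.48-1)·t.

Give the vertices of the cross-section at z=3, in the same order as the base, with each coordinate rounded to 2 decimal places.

t = z/height = 3/8 = 0.375
s = 1 + (scale-1)·z/height = 1 + (1.48-1)·3/8 = 1.180000
θ = twist·z/height = 211°·3/8 = 79.1250° = 1.380992 rad
cos θ = 0.188667, sin θ = 0.982041 (intermediates below are computed at full precision and shown rounded to 5 d.p.)
v1: (-2.5,0) → rotate → (-0.47167,-2.45510) → ×s → (-0.55657,-2.89702) → (-0.56,-2.90)
v2: (0.5,-1) → rotate → (1.07637,0.30235) → ×s → (1.27012,0.35678) → (1.27,0.36)
v3: (3.5,3) → rotate → (-2.28579,4.00314) → ×s → (-2.69723,4.72371) → (-2.70,4.72)
v4: (2.5,3) → rotate → (-2.47446,3.02110) → ×s → (-2.91986,3.56490) → (-2.92,3.56)

Cross-section at z=3: (-0.56,-2.90) (1.27,0.36) (-2.70,4.72) (-2.92,3.56)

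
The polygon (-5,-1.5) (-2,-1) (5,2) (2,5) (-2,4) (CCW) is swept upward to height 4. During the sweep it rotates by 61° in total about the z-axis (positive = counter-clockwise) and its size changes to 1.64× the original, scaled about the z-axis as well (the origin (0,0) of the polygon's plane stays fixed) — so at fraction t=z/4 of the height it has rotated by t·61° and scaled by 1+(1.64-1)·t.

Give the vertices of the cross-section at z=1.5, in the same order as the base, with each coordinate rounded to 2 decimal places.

Cross-section at z=1.5: (-4.99,-4.12) (-1.80,-2.11) (4.75,4.70) (-0.13,6.68) (-4.21,3.61)

t = z/height = 1.5/4 = 0.375
s = 1 + (scale-1)·z/height = 1 + (1.64-1)·1.5/4 = 1.240000
θ = twist·z/height = 61°·1.5/4 = 22.8750° = 0.399244 rad
cos θ = 0.921355, sin θ = 0.388722 (intermediates below are computed at full precision and shown rounded to 5 d.p.)
v1: (-5,-1.5) → rotate → (-4.02369,-3.32564) → ×s → (-4.98938,-4.12380) → (-4.99,-4.12)
v2: (-2,-1) → rotate → (-1.45399,-1.69880) → ×s → (-1.80295,-2.10651) → (-1.80,-2.11)
v3: (5,2) → rotate → (3.82933,3.78632) → ×s → (4.74837,4.69504) → (4.75,4.70)
v4: (2,5) → rotate → (-0.10090,5.38422) → ×s → (-0.12512,6.67643) → (-0.13,6.68)
v5: (-2,4) → rotate → (-3.39760,2.90798) → ×s → (-4.21302,3.60589) → (-4.21,3.61)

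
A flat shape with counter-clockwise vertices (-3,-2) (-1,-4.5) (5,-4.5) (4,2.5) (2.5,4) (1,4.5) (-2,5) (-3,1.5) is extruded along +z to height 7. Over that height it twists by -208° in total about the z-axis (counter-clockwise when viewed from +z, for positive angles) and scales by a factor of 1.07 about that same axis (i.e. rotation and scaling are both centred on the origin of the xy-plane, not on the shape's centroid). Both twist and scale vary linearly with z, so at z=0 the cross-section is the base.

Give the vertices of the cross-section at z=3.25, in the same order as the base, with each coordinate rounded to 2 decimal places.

t = z/height = 3.25/7 = 0.464286
s = 1 + (scale-1)·z/height = 1 + (1.07-1)·3.25/7 = 1.032500
θ = twist·z/height = -208°·3.25/7 = -96.5714° = -1.685489 rad
cos θ = -0.114442, sin θ = -0.993430 (intermediates below are computed at full precision and shown rounded to 5 d.p.)
v1: (-3,-2) → rotate → (-1.64353,3.20917) → ×s → (-1.69695,3.31347) → (-1.70,3.31)
v2: (-1,-4.5) → rotate → (-4.35599,1.50842) → ×s → (-4.49756,1.55744) → (-4.50,1.56)
v3: (5,-4.5) → rotate → (-5.04264,-4.45216) → ×s → (-5.20653,-4.59686) → (-5.21,-4.60)
v4: (4,2.5) → rotate → (2.02581,-4.25982) → ×s → (2.09165,-4.39827) → (2.09,-4.40)
v5: (2.5,4) → rotate → (3.68762,-2.94134) → ×s → (3.80746,-3.03694) → (3.81,-3.04)
v6: (1,4.5) → rotate → (4.35599,-1.50842) → ×s → (4.49756,-1.55744) → (4.50,-1.56)
v7: (-2,5) → rotate → (5.19603,1.41465) → ×s → (5.36490,1.46063) → (5.36,1.46)
v8: (-3,1.5) → rotate → (1.83347,2.80863) → ×s → (1.89306,2.89991) → (1.89,2.90)

Cross-section at z=3.25: (-1.70,3.31) (-4.50,1.56) (-5.21,-4.60) (2.09,-4.40) (3.81,-3.04) (4.50,-1.56) (5.36,1.46) (1.89,2.90)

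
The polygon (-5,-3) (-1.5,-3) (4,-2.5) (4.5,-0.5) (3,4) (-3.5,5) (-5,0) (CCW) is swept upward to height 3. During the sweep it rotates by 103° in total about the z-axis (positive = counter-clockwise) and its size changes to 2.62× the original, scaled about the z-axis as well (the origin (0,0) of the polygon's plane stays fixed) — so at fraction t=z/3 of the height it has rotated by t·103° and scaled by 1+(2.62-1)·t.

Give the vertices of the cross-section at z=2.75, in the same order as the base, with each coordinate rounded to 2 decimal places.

t = z/height = 2.75/3 = 0.916667
s = 1 + (scale-1)·z/height = 1 + (2.62-1)·2.75/3 = 2.485000
θ = twist·z/height = 103°·2.75/3 = 94.4167° = 1.647882 rad
cos θ = -0.077009, sin θ = 0.997030 (intermediates below are computed at full precision and shown rounded to 5 d.p.)
v1: (-5,-3) → rotate → (3.37614,-4.75412) → ×s → (8.38970,-11.81400) → (8.39,-11.81)
v2: (-1.5,-3) → rotate → (3.10660,-1.26452) → ×s → (7.71991,-3.14233) → (7.72,-3.14)
v3: (4,-2.5) → rotate → (2.18454,4.18064) → ×s → (5.42858,10.38890) → (5.43,10.39)
v4: (4.5,-0.5) → rotate → (0.15197,4.52514) → ×s → (0.37766,11.24498) → (0.38,11.24)
v5: (3,4) → rotate → (-4.21915,2.68305) → ×s → (-10.48458,6.66739) → (-10.48,6.67)
v6: (-3.5,5) → rotate → (-4.71562,-3.87465) → ×s → (-11.71832,-9.62851) → (-11.72,-9.63)
v7: (-5,0) → rotate → (0.38505,-4.98515) → ×s → (0.95684,-12.38810) → (0.96,-12.39)

Cross-section at z=2.75: (8.39,-11.81) (7.72,-3.14) (5.43,10.39) (0.38,11.24) (-10.48,6.67) (-11.72,-9.63) (0.96,-12.39)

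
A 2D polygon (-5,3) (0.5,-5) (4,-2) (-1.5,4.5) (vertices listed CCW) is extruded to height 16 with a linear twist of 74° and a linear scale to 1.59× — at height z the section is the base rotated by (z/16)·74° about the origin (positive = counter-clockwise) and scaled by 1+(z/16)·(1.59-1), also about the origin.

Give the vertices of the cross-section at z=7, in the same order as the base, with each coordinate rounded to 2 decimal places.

Cross-section at z=7: (-7.33,-0.18) (3.90,-4.98) (5.60,0.57) (-4.63,3.77)

t = z/height = 7/16 = 0.4375
s = 1 + (scale-1)·z/height = 1 + (1.59-1)·7/16 = 1.258125
θ = twist·z/height = 74°·7/16 = 32.3750° = 0.565050 rad
cos θ = 0.844562, sin θ = 0.535458 (intermediates below are computed at full precision and shown rounded to 5 d.p.)
v1: (-5,3) → rotate → (-5.82918,-0.14361) → ×s → (-7.33384,-0.18068) → (-7.33,-0.18)
v2: (0.5,-5) → rotate → (3.09957,-3.95508) → ×s → (3.89965,-4.97598) → (3.90,-4.98)
v3: (4,-2) → rotate → (4.44916,0.45271) → ×s → (5.59760,0.56957) → (5.60,0.57)
v4: (-1.5,4.5) → rotate → (-3.67640,2.99734) → ×s → (-4.62538,3.77103) → (-4.63,3.77)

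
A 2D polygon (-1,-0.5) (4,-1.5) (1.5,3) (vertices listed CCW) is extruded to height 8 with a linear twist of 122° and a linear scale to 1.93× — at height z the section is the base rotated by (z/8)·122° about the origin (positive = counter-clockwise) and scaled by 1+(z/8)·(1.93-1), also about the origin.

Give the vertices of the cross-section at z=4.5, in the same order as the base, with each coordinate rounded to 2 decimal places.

t = z/height = 4.5/8 = 0.5625
s = 1 + (scale-1)·z/height = 1 + (1.93-1)·4.5/8 = 1.523125
θ = twist·z/height = 122°·4.5/8 = 68.6250° = 1.197732 rad
cos θ = 0.364470, sin θ = 0.931215 (intermediates below are computed at full precision and shown rounded to 5 d.p.)
v1: (-1,-0.5) → rotate → (0.10114,-1.11345) → ×s → (0.15404,-1.69592) → (0.15,-1.70)
v2: (4,-1.5) → rotate → (2.85470,3.17815) → ×s → (4.34807,4.84073) → (4.35,4.84)
v3: (1.5,3) → rotate → (-2.24694,2.49023) → ×s → (-3.42237,3.79294) → (-3.42,3.79)

Cross-section at z=4.5: (0.15,-1.70) (4.35,4.84) (-3.42,3.79)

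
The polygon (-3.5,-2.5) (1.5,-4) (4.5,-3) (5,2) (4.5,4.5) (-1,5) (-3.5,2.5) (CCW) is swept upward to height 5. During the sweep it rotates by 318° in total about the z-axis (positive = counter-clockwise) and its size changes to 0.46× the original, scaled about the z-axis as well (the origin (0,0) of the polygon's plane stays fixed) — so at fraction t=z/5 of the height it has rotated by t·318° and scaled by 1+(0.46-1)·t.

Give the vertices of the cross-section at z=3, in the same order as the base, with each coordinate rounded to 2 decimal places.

Cross-section at z=3: (2.01,2.10) (-1.50,2.47) (-3.37,1.42) (-3.07,-1.96) (-2.42,-3.56) (1.30,-3.19) (2.64,-1.22)

t = z/height = 3/5 = 0.6
s = 1 + (scale-1)·z/height = 1 + (0.46-1)·3/5 = 0.676000
θ = twist·z/height = 318°·3/5 = 190.8000° = 3.330088 rad
cos θ = -0.982287, sin θ = -0.187381 (intermediates below are computed at full precision and shown rounded to 5 d.p.)
v1: (-3.5,-2.5) → rotate → (2.96955,3.11155) → ×s → (2.00742,2.10341) → (2.01,2.10)
v2: (1.5,-4) → rotate → (-2.22296,3.64808) → ×s → (-1.50272,2.46610) → (-1.50,2.47)
v3: (4.5,-3) → rotate → (-4.98244,2.10365) → ×s → (-3.36813,1.42206) → (-3.37,1.42)
v4: (5,2) → rotate → (-4.53667,-2.90148) → ×s → (-3.06679,-1.96140) → (-3.07,-1.96)
v5: (4.5,4.5) → rotate → (-3.57708,-5.26351) → ×s → (-2.41810,-3.55813) → (-2.42,-3.56)
v6: (-1,5) → rotate → (1.91919,-4.72405) → ×s → (1.29738,-3.19346) → (1.30,-3.19)
v7: (-3.5,2.5) → rotate → (3.90646,-1.79988) → ×s → (2.64077,-1.21672) → (2.64,-1.22)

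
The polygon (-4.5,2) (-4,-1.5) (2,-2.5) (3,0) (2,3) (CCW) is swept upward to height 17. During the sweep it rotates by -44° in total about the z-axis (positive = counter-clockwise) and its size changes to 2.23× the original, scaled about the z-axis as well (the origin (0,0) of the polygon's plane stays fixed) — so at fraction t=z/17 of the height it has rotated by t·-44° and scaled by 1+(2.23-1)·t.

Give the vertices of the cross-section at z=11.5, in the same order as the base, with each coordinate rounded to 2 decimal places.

t = z/height = 11.5/17 = 0.676471
s = 1 + (scale-1)·z/height = 1 + (2.23-1)·11.5/17 = 1.832059
θ = twist·z/height = -44°·11.5/17 = -29.7647° = -0.519492 rad
cos θ = 0.868071, sin θ = -0.496439 (intermediates below are computed at full precision and shown rounded to 5 d.p.)
v1: (-4.5,2) → rotate → (-2.91344,3.97012) → ×s → (-5.33760,7.27349) → (-5.34,7.27)
v2: (-4,-1.5) → rotate → (-4.21694,0.68365) → ×s → (-7.72569,1.25249) → (-7.73,1.25)
v3: (2,-2.5) → rotate → (0.49504,-3.16306) → ×s → (0.90695,-5.79491) → (0.91,-5.79)
v4: (3,0) → rotate → (2.60421,-1.48932) → ×s → (4.77107,-2.72852) → (4.77,-2.73)
v5: (2,3) → rotate → (3.22546,1.61134) → ×s → (5.90923,2.95206) → (5.91,2.95)

Cross-section at z=11.5: (-5.34,7.27) (-7.73,1.25) (0.91,-5.79) (4.77,-2.73) (5.91,2.95)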